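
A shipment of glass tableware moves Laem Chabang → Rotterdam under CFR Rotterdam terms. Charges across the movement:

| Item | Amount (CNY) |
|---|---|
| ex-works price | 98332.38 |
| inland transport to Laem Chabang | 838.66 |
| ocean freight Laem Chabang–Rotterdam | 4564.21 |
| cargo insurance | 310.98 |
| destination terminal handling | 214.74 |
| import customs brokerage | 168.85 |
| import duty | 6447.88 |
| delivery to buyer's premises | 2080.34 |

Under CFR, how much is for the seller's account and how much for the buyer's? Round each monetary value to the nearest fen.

Seller: CNY 103735.25; buyer: CNY 9222.79

CFR: the seller pays costs through ocean freight to the destination port, but not insurance.
Seller's account: goods 98332.38 + inland to port 838.66 + freight 4564.21 = 103735.25
Buyer's account: insurance 310.98 + destination terminal 214.74 + brokerage 168.85 + duty 6447.88 + delivery 2080.34 = 9222.79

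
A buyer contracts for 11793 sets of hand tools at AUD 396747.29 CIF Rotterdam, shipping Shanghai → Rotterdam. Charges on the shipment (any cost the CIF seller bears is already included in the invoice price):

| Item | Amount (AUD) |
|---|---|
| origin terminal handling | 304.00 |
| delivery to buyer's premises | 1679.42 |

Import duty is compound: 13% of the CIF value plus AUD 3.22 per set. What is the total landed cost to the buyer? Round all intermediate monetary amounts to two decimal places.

Total landed cost: AUD 487977.32

CIF: the seller pays costs through ocean freight and marine insurance to the destination port.
Already in the invoice (seller's account under CIF): origin terminal — exclude.
The CIF price already equals the CIF value: 396747.29
Ad valorem component: 396747.29 × 13% = 51577.15
Specific component: 11793 × 3.22 = 37973.46
Import duty = 51577.15 + 37973.46 = 89550.61
Buyer bears: delivery 1679.42 + duty 89550.61 = 91230.03
Landed cost = invoice 396747.29 + 91230.03 = 487977.32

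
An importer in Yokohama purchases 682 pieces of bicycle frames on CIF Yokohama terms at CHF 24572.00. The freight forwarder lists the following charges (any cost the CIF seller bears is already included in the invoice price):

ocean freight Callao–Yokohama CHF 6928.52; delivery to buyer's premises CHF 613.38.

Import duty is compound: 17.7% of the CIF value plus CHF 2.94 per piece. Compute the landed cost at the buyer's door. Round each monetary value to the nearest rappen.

CIF: the seller pays costs through ocean freight and marine insurance to the destination port.
Already in the invoice (seller's account under CIF): freight — exclude.
The CIF price already equals the CIF value: 24572.00
Ad valorem component: 24572.00 × 17.7% = 4349.24
Specific component: 682 × 2.94 = 2005.08
Import duty = 4349.24 + 2005.08 = 6354.32
Buyer bears: delivery 613.38 + duty 6354.32 = 6967.70
Landed cost = invoice 24572.00 + 6967.70 = 31539.70

Total landed cost: CHF 31539.70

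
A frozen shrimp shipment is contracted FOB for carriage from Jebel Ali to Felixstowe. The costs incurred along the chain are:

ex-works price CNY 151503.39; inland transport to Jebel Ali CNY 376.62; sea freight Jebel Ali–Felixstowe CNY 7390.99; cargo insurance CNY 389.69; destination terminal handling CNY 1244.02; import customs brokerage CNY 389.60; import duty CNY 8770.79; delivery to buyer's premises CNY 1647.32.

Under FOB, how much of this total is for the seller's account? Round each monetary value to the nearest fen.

Seller's account: CNY 151880.01

FOB: the seller bears costs until goods are on board at the origin port; the buyer bears freight, insurance and all costs thereafter.
Seller's account: goods 151503.39 + inland to port 376.62 = 151880.01
Buyer's account: freight 7390.99 + insurance 389.69 + destination terminal 1244.02 + brokerage 389.60 + duty 8770.79 + delivery 1647.32 = 19832.41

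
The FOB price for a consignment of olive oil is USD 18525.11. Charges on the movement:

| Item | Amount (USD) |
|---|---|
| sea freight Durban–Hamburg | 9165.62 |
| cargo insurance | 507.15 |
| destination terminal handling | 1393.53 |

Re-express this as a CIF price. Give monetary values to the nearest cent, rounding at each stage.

Not relevant to the conversion: destination terminal — on the buyer under both terms; not part of either seller's price.
From FOB to CIF, the seller additionally bears: freight, insurance.
CIF price = 18525.11 + 9165.62 + 507.15 = 28197.88

CIF price: USD 28197.88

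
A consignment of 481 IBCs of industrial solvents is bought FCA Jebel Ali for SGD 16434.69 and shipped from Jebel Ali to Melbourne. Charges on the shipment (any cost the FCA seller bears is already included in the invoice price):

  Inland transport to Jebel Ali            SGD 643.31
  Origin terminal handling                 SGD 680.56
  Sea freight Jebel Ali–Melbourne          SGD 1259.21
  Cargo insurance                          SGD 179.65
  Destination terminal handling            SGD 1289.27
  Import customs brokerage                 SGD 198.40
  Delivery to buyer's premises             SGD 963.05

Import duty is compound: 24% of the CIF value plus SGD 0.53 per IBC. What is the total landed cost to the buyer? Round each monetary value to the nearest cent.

Total landed cost: SGD 25712.75

FCA: the seller delivers export-cleared goods to the carrier; the buyer bears costs from that point.
Already in the invoice (seller's account under FCA): inland to port — exclude.
CIF value = FCA price + origin terminal + freight + insurance = 16434.69 + 680.56 + 1259.21 + 179.65 = 18554.11
Ad valorem component: 18554.11 × 24% = 4452.99
Specific component: 481 × 0.53 = 254.93
Import duty = 4452.99 + 254.93 = 4707.92
Buyer bears: origin terminal 680.56 + freight 1259.21 + insurance 179.65 + destination terminal 1289.27 + brokerage 198.40 + delivery 963.05 + duty 4707.92 = 9278.06
Landed cost = invoice 16434.69 + 9278.06 = 25712.75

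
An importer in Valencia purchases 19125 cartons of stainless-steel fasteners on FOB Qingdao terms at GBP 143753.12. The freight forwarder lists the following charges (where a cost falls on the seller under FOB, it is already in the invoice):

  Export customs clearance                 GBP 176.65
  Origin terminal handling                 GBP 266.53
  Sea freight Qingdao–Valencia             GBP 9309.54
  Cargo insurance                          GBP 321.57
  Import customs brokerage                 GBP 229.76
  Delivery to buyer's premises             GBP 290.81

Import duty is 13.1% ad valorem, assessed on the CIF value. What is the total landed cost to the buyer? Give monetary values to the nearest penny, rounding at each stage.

FOB: the seller bears costs until goods are on board at the origin port; the buyer bears freight, insurance and all costs thereafter.
Already in the invoice (seller's account under FOB): export clearance, origin terminal — exclude.
CIF value = FOB price + freight + insurance = 143753.12 + 9309.54 + 321.57 = 153384.23
Import duty = 153384.23 × 13.1% = 20093.33
Buyer bears: freight 9309.54 + insurance 321.57 + brokerage 229.76 + delivery 290.81 + duty 20093.33 = 30245.01
Landed cost = invoice 143753.12 + 30245.01 = 173998.13

Total landed cost: GBP 173998.13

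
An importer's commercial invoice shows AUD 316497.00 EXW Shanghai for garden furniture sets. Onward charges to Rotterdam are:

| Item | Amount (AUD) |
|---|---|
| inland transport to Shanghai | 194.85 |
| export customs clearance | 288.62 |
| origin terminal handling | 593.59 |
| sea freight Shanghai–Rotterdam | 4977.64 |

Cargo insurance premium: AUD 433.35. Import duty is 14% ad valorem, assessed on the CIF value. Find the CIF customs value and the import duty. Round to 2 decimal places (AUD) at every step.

CIF value: AUD 322985.05; import duty: AUD 45217.91

CIF = EXW price + pre-shipment costs + freight + insurance
CIF = 316497.00 + 194.85 + 288.62 + 593.59 + 4977.64 + 433.35 = 322985.05
Import duty = 322985.05 × 14% = 45217.91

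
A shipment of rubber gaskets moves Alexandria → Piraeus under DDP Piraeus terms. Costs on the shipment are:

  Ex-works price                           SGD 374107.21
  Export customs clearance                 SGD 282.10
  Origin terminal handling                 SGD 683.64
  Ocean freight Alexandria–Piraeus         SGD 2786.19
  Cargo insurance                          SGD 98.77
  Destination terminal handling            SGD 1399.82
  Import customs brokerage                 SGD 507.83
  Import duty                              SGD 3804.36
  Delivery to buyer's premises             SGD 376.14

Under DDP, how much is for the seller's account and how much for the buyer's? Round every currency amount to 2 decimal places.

DDP: the seller bears all costs including import duty.
Seller's account: goods 374107.21 + export clearance 282.10 + origin terminal 683.64 + freight 2786.19 + insurance 98.77 + destination terminal 1399.82 + brokerage 507.83 + duty 3804.36 + delivery 376.14 = 384046.06
Buyer's account: 0.00

Seller: SGD 384046.06; buyer: SGD 0.00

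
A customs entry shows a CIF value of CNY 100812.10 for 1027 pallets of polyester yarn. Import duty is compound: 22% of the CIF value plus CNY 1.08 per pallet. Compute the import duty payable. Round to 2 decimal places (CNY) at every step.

Ad valorem component: 100812.10 × 22% = 22178.66
Specific component: 1027 × 1.08 = 1109.16
Import duty = 22178.66 + 1109.16 = 23287.82

Import duty: CNY 23287.82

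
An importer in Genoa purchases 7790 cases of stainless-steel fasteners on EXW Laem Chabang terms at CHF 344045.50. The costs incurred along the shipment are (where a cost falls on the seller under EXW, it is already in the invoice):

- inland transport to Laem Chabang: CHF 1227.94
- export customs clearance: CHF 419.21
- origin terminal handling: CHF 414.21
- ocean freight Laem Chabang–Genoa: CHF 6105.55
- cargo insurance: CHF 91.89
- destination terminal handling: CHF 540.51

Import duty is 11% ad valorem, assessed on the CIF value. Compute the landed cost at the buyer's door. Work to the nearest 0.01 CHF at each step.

Total landed cost: CHF 391598.28

EXW: the seller makes goods available at their premises; the buyer bears all onward costs.
CIF value = EXW price + inland to port + export clearance + origin terminal + freight + insurance = 344045.50 + 1227.94 + 419.21 + 414.21 + 6105.55 + 91.89 = 352304.30
Import duty = 352304.30 × 11% = 38753.47
Buyer bears: inland to port 1227.94 + export clearance 419.21 + origin terminal 414.21 + freight 6105.55 + insurance 91.89 + destination terminal 540.51 + duty 38753.47 = 47552.78
Landed cost = invoice 344045.50 + 47552.78 = 391598.28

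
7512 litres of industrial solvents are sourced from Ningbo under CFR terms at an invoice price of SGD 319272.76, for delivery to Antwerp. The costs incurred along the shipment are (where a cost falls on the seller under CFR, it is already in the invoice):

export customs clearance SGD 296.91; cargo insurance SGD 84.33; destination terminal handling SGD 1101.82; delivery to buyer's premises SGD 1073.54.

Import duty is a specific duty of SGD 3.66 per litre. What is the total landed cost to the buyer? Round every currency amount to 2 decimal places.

Total landed cost: SGD 349026.37

CFR: the seller pays costs through ocean freight to the destination port, but not insurance.
Already in the invoice (seller's account under CFR): export clearance — exclude.
CIF value = CFR price + insurance = 319272.76 + 84.33 = 319357.09
Import duty = 7512 × 3.66 = 27493.92
Buyer bears: insurance 84.33 + destination terminal 1101.82 + delivery 1073.54 + duty 27493.92 = 29753.61
Landed cost = invoice 319272.76 + 29753.61 = 349026.37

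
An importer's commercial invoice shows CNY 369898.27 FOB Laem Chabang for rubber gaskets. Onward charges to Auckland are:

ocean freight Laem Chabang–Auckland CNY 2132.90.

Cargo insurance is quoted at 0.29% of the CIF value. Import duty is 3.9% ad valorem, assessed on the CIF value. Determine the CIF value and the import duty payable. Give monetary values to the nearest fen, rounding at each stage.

CIF value: CNY 373113.20; import duty: CNY 14551.41

Let C be the CIF value. C = FOB price + freight + 0.29% × C
C − 0.29% × C = 369898.27 + 2132.90
0.9971 × C = 372031.17
C = 372031.17 / 0.9971 = 373113.20
Insurance premium = 0.29% × 373113.20 = 1082.03
Import duty = 373113.20 × 3.9% = 14551.41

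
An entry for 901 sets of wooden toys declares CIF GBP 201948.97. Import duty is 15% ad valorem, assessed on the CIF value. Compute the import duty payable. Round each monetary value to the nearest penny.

Import duty: GBP 30292.35

Import duty = 201948.97 × 15% = 30292.35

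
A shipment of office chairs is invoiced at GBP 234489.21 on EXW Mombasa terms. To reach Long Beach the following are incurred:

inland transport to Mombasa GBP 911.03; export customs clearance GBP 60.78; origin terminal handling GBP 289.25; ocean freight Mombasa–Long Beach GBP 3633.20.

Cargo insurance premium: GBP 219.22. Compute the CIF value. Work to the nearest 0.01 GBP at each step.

CIF value: GBP 239602.69

CIF = EXW price + pre-shipment costs + freight + insurance
CIF = 234489.21 + 911.03 + 60.78 + 289.25 + 3633.20 + 219.22 = 239602.69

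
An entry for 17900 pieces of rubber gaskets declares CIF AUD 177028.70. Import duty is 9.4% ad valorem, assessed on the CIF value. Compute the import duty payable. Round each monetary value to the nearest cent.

Import duty: AUD 16640.70

Import duty = 177028.70 × 9.4% = 16640.70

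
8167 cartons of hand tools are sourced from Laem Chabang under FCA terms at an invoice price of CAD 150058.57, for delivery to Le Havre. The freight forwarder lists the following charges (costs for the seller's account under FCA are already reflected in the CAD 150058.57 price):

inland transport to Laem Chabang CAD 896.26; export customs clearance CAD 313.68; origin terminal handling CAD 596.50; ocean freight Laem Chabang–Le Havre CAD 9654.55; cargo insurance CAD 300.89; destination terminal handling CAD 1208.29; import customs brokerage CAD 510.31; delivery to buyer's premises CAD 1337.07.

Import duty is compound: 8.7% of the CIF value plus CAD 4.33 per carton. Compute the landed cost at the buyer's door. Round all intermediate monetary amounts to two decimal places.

Total landed cost: CAD 213002.40

FCA: the seller delivers export-cleared goods to the carrier; the buyer bears costs from that point.
Already in the invoice (seller's account under FCA): inland to port, export clearance — exclude.
CIF value = FCA price + origin terminal + freight + insurance = 150058.57 + 596.50 + 9654.55 + 300.89 = 160610.51
Ad valorem component: 160610.51 × 8.7% = 13973.11
Specific component: 8167 × 4.33 = 35363.11
Import duty = 13973.11 + 35363.11 = 49336.22
Buyer bears: origin terminal 596.50 + freight 9654.55 + insurance 300.89 + destination terminal 1208.29 + brokerage 510.31 + delivery 1337.07 + duty 49336.22 = 62943.83
Landed cost = invoice 150058.57 + 62943.83 = 213002.40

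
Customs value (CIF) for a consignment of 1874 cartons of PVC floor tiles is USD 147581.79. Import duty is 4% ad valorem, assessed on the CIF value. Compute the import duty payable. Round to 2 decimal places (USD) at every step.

Import duty = 147581.79 × 4% = 5903.27

Import duty: USD 5903.27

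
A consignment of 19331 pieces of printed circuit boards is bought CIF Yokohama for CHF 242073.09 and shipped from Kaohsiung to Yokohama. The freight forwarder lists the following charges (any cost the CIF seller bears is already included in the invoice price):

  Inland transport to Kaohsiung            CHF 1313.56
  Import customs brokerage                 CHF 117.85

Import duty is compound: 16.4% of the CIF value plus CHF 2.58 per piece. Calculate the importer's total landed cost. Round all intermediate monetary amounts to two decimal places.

Total landed cost: CHF 331764.91

CIF: the seller pays costs through ocean freight and marine insurance to the destination port.
Already in the invoice (seller's account under CIF): inland to port — exclude.
The CIF price already equals the CIF value: 242073.09
Ad valorem component: 242073.09 × 16.4% = 39699.99
Specific component: 19331 × 2.58 = 49873.98
Import duty = 39699.99 + 49873.98 = 89573.97
Buyer bears: brokerage 117.85 + duty 89573.97 = 89691.82
Landed cost = invoice 242073.09 + 89691.82 = 331764.91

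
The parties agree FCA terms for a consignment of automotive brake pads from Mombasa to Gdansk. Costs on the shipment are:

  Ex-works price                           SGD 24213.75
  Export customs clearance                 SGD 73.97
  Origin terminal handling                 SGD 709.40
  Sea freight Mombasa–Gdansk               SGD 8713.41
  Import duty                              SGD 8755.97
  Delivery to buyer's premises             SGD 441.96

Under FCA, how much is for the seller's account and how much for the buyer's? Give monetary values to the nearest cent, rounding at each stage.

FCA: the seller delivers export-cleared goods to the carrier; the buyer bears costs from that point.
Seller's account: goods 24213.75 + export clearance 73.97 = 24287.72
Buyer's account: origin terminal 709.40 + freight 8713.41 + duty 8755.97 + delivery 441.96 = 18620.74

Seller: SGD 24287.72; buyer: SGD 18620.74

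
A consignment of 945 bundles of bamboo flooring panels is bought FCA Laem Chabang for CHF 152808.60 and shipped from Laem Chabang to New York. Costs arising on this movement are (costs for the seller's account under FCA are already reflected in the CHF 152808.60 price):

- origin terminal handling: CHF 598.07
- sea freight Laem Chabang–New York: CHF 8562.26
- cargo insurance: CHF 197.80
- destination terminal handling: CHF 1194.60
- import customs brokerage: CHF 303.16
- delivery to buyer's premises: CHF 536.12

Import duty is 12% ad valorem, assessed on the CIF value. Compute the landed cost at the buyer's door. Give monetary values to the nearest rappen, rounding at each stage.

FCA: the seller delivers export-cleared goods to the carrier; the buyer bears costs from that point.
CIF value = FCA price + origin terminal + freight + insurance = 152808.60 + 598.07 + 8562.26 + 197.80 = 162166.73
Import duty = 162166.73 × 12% = 19460.01
Buyer bears: origin terminal 598.07 + freight 8562.26 + insurance 197.80 + destination terminal 1194.60 + brokerage 303.16 + delivery 536.12 + duty 19460.01 = 30852.02
Landed cost = invoice 152808.60 + 30852.02 = 183660.62

Total landed cost: CHF 183660.62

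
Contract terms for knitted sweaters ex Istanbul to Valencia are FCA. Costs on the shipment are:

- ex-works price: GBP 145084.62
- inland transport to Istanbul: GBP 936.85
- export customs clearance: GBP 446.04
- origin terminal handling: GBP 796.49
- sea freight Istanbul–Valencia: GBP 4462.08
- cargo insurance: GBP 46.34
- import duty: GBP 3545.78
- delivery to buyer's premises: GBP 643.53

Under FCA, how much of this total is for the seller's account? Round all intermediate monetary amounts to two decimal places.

Seller's account: GBP 146467.51

FCA: the seller delivers export-cleared goods to the carrier; the buyer bears costs from that point.
Seller's account: goods 145084.62 + inland to port 936.85 + export clearance 446.04 = 146467.51
Buyer's account: origin terminal 796.49 + freight 4462.08 + insurance 46.34 + duty 3545.78 + delivery 643.53 = 9494.22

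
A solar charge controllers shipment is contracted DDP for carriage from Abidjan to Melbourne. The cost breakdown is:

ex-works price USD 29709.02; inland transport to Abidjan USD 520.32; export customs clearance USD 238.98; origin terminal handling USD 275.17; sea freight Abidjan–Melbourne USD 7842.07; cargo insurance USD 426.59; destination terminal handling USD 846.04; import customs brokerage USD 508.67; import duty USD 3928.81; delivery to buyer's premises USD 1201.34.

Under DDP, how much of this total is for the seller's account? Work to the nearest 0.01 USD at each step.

DDP: the seller bears all costs including import duty.
Seller's account: goods 29709.02 + inland to port 520.32 + export clearance 238.98 + origin terminal 275.17 + freight 7842.07 + insurance 426.59 + destination terminal 846.04 + brokerage 508.67 + duty 3928.81 + delivery 1201.34 = 45497.01
Buyer's account: 0.00

Seller's account: USD 45497.01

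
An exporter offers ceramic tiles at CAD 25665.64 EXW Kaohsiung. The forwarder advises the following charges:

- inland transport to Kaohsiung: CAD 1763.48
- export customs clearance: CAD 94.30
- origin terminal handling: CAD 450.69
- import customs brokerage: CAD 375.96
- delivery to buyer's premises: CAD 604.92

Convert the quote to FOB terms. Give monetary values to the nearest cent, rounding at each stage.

FOB price: CAD 27974.11

Not relevant to the conversion: delivery, brokerage — on the buyer under both terms; not part of either seller's price.
From EXW to FOB, the seller additionally bears: inland to port, export clearance, origin terminal.
FOB price = 25665.64 + 1763.48 + 94.30 + 450.69 = 27974.11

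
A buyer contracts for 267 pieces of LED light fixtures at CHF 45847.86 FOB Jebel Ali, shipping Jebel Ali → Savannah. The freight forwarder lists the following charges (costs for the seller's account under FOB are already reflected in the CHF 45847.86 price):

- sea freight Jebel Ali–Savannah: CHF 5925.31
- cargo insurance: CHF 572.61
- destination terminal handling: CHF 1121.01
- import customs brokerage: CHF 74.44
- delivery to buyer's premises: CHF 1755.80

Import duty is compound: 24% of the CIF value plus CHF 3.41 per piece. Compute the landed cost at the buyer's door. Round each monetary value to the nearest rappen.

FOB: the seller bears costs until goods are on board at the origin port; the buyer bears freight, insurance and all costs thereafter.
CIF value = FOB price + freight + insurance = 45847.86 + 5925.31 + 572.61 = 52345.78
Ad valorem component: 52345.78 × 24% = 12562.99
Specific component: 267 × 3.41 = 910.47
Import duty = 12562.99 + 910.47 = 13473.46
Buyer bears: freight 5925.31 + insurance 572.61 + destination terminal 1121.01 + brokerage 74.44 + delivery 1755.80 + duty 13473.46 = 22922.63
Landed cost = invoice 45847.86 + 22922.63 = 68770.49

Total landed cost: CHF 68770.49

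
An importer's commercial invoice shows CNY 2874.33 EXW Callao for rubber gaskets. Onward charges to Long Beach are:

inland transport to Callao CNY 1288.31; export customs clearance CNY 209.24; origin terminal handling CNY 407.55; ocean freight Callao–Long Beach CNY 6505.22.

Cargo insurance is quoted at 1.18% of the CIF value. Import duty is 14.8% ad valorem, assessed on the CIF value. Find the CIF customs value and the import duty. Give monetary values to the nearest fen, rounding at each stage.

CIF value: CNY 11419.40; import duty: CNY 1690.07

Let C be the CIF value. C = EXW price + pre-shipment costs + freight + 1.18% × C
C − 1.18% × C = 2874.33 + 1288.31 + 209.24 + 407.55 + 6505.22
0.9882 × C = 11284.65
C = 11284.65 / 0.9882 = 11419.40
Insurance premium = 1.18% × 11419.40 = 134.75
Import duty = 11419.40 × 14.8% = 1690.07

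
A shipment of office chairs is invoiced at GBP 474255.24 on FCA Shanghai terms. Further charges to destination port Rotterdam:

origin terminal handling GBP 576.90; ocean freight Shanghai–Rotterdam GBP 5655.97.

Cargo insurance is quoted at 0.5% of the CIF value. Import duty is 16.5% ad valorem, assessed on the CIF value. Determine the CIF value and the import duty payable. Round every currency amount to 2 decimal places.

Let C be the CIF value. C = FCA price + pre-shipment costs + freight + 0.5% × C
C − 0.5% × C = 474255.24 + 576.90 + 5655.97
0.995 × C = 480488.11
C = 480488.11 / 0.995 = 482902.62
Insurance premium = 0.5% × 482902.62 = 2414.51
Import duty = 482902.62 × 16.5% = 79678.93

CIF value: GBP 482902.62; import duty: GBP 79678.93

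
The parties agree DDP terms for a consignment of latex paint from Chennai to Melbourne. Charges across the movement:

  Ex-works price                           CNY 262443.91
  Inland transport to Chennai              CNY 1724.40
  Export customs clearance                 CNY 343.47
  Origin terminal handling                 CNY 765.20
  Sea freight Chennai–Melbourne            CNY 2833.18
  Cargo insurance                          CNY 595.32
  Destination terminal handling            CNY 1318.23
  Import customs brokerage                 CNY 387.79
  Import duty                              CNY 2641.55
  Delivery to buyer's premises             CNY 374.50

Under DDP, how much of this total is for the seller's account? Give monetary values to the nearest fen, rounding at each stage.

Seller's account: CNY 273427.55

DDP: the seller bears all costs including import duty.
Seller's account: goods 262443.91 + inland to port 1724.40 + export clearance 343.47 + origin terminal 765.20 + freight 2833.18 + insurance 595.32 + destination terminal 1318.23 + brokerage 387.79 + duty 2641.55 + delivery 374.50 = 273427.55
Buyer's account: 0.00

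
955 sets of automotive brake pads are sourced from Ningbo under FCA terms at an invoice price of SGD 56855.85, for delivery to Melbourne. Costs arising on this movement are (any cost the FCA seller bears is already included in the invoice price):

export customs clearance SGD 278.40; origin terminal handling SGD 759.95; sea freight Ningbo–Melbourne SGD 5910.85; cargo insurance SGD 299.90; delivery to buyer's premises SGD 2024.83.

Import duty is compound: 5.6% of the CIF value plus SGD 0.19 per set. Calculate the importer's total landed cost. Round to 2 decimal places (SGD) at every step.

Total landed cost: SGD 69607.12

FCA: the seller delivers export-cleared goods to the carrier; the buyer bears costs from that point.
Already in the invoice (seller's account under FCA): export clearance — exclude.
CIF value = FCA price + origin terminal + freight + insurance = 56855.85 + 759.95 + 5910.85 + 299.90 = 63826.55
Ad valorem component: 63826.55 × 5.6% = 3574.29
Specific component: 955 × 0.19 = 181.45
Import duty = 3574.29 + 181.45 = 3755.74
Buyer bears: origin terminal 759.95 + freight 5910.85 + insurance 299.90 + delivery 2024.83 + duty 3755.74 = 12751.27
Landed cost = invoice 56855.85 + 12751.27 = 69607.12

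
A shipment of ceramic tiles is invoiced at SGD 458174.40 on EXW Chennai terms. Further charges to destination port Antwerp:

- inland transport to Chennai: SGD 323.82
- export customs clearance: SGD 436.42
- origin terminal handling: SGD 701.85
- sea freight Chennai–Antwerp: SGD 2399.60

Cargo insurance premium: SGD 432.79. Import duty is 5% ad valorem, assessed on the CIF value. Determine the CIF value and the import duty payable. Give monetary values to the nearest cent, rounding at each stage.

CIF value: SGD 462468.88; import duty: SGD 23123.44

CIF = EXW price + pre-shipment costs + freight + insurance
CIF = 458174.40 + 323.82 + 436.42 + 701.85 + 2399.60 + 432.79 = 462468.88
Import duty = 462468.88 × 5% = 23123.44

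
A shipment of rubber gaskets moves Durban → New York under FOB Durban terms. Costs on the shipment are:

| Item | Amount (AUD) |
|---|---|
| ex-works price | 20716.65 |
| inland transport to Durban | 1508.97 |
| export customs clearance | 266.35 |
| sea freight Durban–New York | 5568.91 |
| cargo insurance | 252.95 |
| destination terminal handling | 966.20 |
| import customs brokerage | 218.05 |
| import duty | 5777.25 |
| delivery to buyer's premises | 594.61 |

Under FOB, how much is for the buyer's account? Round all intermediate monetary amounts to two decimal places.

FOB: the seller bears costs until goods are on board at the origin port; the buyer bears freight, insurance and all costs thereafter.
Seller's account: goods 20716.65 + inland to port 1508.97 + export clearance 266.35 = 22491.97
Buyer's account: freight 5568.91 + insurance 252.95 + destination terminal 966.20 + brokerage 218.05 + duty 5777.25 + delivery 594.61 = 13377.97

Buyer's account: AUD 13377.97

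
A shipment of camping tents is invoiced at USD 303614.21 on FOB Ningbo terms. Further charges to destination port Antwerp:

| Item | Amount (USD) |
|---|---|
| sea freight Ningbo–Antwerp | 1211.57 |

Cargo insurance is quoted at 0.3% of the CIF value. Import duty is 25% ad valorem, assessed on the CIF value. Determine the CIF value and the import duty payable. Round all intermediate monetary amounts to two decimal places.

Let C be the CIF value. C = FOB price + freight + 0.3% × C
C − 0.3% × C = 303614.21 + 1211.57
0.997 × C = 304825.78
C = 304825.78 / 0.997 = 305743.01
Insurance premium = 0.3% × 305743.01 = 917.23
Import duty = 305743.01 × 25% = 76435.75

CIF value: USD 305743.01; import duty: USD 76435.75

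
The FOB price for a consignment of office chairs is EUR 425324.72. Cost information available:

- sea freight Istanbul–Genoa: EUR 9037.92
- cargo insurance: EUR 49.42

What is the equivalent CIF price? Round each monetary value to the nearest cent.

CIF price: EUR 434412.06

From FOB to CIF, the seller additionally bears: freight, insurance.
CIF price = 425324.72 + 9037.92 + 49.42 = 434412.06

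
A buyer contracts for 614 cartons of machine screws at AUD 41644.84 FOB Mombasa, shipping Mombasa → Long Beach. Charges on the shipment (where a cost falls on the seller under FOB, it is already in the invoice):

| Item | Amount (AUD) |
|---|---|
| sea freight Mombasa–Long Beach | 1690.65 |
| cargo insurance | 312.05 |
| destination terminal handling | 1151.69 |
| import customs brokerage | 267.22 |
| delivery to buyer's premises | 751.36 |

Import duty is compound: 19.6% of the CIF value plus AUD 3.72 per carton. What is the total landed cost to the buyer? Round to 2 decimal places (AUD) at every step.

Total landed cost: AUD 56656.81

FOB: the seller bears costs until goods are on board at the origin port; the buyer bears freight, insurance and all costs thereafter.
CIF value = FOB price + freight + insurance = 41644.84 + 1690.65 + 312.05 = 43647.54
Ad valorem component: 43647.54 × 19.6% = 8554.92
Specific component: 614 × 3.72 = 2284.08
Import duty = 8554.92 + 2284.08 = 10839.00
Buyer bears: freight 1690.65 + insurance 312.05 + destination terminal 1151.69 + brokerage 267.22 + delivery 751.36 + duty 10839.00 = 15011.97
Landed cost = invoice 41644.84 + 15011.97 = 56656.81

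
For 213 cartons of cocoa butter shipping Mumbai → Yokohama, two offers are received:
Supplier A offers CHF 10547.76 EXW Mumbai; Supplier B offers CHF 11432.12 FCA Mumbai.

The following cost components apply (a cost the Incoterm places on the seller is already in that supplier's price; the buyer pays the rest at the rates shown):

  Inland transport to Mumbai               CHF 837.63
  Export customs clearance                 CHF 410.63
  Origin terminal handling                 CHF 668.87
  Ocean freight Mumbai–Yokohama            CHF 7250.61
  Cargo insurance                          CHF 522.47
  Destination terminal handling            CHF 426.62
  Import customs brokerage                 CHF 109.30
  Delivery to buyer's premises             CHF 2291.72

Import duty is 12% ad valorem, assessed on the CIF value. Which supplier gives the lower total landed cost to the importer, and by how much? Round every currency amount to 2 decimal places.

Supplier A (EXW):
CIF value = EXW price + inland to port + export clearance + origin terminal + freight + insurance = 10547.76 + 837.63 + 410.63 + 668.87 + 7250.61 + 522.47 = 20237.97
Import duty = 20237.97 × 12% = 2428.56
Buyer bears (A): 837.63 + 410.63 + 668.87 + 7250.61 + 522.47 + 426.62 + 109.30 + 2291.72 = 12517.85
Landed cost (A) = invoice 10547.76 + 12517.85 + duty 2428.56 = 25494.17
Supplier B (FCA):
CIF value = FCA price + origin terminal + freight + insurance = 11432.12 + 668.87 + 7250.61 + 522.47 = 19874.07
Import duty = 19874.07 × 12% = 2384.89
Buyer bears (B): 668.87 + 7250.61 + 522.47 + 426.62 + 109.30 + 2291.72 = 11269.59
Landed cost (B) = invoice 11432.12 + 11269.59 + duty 2384.89 = 25086.60
Difference = |25494.17 − 25086.60| = 407.57

Supplier B is cheaper by CHF 407.57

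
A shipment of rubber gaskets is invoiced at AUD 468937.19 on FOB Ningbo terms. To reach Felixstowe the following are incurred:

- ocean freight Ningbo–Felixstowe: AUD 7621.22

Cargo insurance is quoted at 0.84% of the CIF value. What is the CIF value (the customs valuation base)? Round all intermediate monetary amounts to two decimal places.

CIF value: AUD 480595.41

Let C be the CIF value. C = FOB price + freight + 0.84% × C
C − 0.84% × C = 468937.19 + 7621.22
0.9916 × C = 476558.41
C = 476558.41 / 0.9916 = 480595.41
Insurance premium = 0.84% × 480595.41 = 4037.00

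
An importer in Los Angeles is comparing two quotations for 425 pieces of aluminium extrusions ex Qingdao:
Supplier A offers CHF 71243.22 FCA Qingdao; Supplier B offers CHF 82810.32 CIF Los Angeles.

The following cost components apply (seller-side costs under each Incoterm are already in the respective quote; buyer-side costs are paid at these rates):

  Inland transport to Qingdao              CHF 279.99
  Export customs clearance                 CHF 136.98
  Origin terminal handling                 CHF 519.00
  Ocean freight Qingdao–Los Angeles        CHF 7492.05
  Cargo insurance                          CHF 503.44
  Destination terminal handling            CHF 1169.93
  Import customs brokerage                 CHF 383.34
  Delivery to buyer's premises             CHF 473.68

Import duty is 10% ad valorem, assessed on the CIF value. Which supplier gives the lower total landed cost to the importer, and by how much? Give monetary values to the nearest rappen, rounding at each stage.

Supplier A is cheaper by CHF 3357.87

Supplier A (FCA):
CIF value = FCA price + origin terminal + freight + insurance = 71243.22 + 519.00 + 7492.05 + 503.44 = 79757.71
Import duty = 79757.71 × 10% = 7975.77
Buyer bears (A): 519.00 + 7492.05 + 503.44 + 1169.93 + 383.34 + 473.68 = 10541.44
Landed cost (A) = invoice 71243.22 + 10541.44 + duty 7975.77 = 89760.43
Supplier B (CIF):
The CIF price already equals the CIF value: 82810.32
Import duty = 82810.32 × 10% = 8281.03
Buyer bears (B): 1169.93 + 383.34 + 473.68 = 2026.95
Landed cost (B) = invoice 82810.32 + 2026.95 + duty 8281.03 = 93118.30
Difference = |89760.43 − 93118.30| = 3357.87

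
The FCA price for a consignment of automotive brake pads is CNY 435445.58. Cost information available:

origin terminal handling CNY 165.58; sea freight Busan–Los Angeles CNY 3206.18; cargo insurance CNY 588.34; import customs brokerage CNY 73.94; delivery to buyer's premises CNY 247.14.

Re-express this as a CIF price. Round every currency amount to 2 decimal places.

Not relevant to the conversion: brokerage, delivery — on the buyer under both terms; not part of either seller's price.
From FCA to CIF, the seller additionally bears: origin terminal, freight, insurance.
CIF price = 435445.58 + 165.58 + 3206.18 + 588.34 = 439405.68

CIF price: CNY 439405.68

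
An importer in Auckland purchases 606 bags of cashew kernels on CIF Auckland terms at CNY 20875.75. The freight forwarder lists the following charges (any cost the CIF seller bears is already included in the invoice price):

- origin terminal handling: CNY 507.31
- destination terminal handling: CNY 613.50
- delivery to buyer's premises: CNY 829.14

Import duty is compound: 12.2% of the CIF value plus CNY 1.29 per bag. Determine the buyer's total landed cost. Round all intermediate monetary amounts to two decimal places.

CIF: the seller pays costs through ocean freight and marine insurance to the destination port.
Already in the invoice (seller's account under CIF): origin terminal — exclude.
The CIF price already equals the CIF value: 20875.75
Ad valorem component: 20875.75 × 12.2% = 2546.84
Specific component: 606 × 1.29 = 781.74
Import duty = 2546.84 + 781.74 = 3328.58
Buyer bears: destination terminal 613.50 + delivery 829.14 + duty 3328.58 = 4771.22
Landed cost = invoice 20875.75 + 4771.22 = 25646.97

Total landed cost: CNY 25646.97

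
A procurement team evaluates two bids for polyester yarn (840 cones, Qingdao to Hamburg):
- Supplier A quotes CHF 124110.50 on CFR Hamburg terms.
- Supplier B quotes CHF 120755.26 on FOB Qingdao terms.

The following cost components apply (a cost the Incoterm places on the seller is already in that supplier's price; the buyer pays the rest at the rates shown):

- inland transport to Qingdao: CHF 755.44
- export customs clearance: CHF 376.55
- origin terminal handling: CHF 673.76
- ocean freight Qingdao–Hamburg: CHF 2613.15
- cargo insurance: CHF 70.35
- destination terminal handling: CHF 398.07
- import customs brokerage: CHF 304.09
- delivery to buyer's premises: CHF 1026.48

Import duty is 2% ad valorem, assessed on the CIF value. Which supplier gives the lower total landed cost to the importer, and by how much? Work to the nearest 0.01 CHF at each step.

Supplier B is cheaper by CHF 756.93

Supplier A (CFR):
CIF value = CFR price + insurance = 124110.50 + 70.35 = 124180.85
Import duty = 124180.85 × 2% = 2483.62
Buyer bears (A): 70.35 + 398.07 + 304.09 + 1026.48 = 1798.99
Landed cost (A) = invoice 124110.50 + 1798.99 + duty 2483.62 = 128393.11
Supplier B (FOB):
CIF value = FOB price + freight + insurance = 120755.26 + 2613.15 + 70.35 = 123438.76
Import duty = 123438.76 × 2% = 2468.78
Buyer bears (B): 2613.15 + 70.35 + 398.07 + 304.09 + 1026.48 = 4412.14
Landed cost (B) = invoice 120755.26 + 4412.14 + duty 2468.78 = 127636.18
Difference = |128393.11 − 127636.18| = 756.93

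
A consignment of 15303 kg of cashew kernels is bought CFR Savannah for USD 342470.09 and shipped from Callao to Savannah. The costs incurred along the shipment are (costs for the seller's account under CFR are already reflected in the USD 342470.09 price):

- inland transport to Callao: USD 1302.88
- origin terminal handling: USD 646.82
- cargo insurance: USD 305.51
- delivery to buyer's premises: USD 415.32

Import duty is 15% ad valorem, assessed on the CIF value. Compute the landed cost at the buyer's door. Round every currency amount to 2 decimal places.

Total landed cost: USD 394607.26

CFR: the seller pays costs through ocean freight to the destination port, but not insurance.
Already in the invoice (seller's account under CFR): inland to port, origin terminal — exclude.
CIF value = CFR price + insurance = 342470.09 + 305.51 = 342775.60
Import duty = 342775.60 × 15% = 51416.34
Buyer bears: insurance 305.51 + delivery 415.32 + duty 51416.34 = 52137.17
Landed cost = invoice 342470.09 + 52137.17 = 394607.26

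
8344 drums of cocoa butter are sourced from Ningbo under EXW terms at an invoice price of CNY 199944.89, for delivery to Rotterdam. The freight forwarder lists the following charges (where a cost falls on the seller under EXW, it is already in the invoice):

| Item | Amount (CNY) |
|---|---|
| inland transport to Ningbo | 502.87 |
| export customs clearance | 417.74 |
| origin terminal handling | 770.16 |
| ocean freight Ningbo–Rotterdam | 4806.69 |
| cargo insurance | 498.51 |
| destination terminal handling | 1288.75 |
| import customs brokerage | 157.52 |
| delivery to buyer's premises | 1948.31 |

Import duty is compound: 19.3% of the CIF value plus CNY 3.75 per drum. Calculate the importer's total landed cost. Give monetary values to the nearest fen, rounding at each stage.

EXW: the seller makes goods available at their premises; the buyer bears all onward costs.
CIF value = EXW price + inland to port + export clearance + origin terminal + freight + insurance = 199944.89 + 502.87 + 417.74 + 770.16 + 4806.69 + 498.51 = 206940.86
Ad valorem component: 206940.86 × 19.3% = 39939.59
Specific component: 8344 × 3.75 = 31290.00
Import duty = 39939.59 + 31290.00 = 71229.59
Buyer bears: inland to port 502.87 + export clearance 417.74 + origin terminal 770.16 + freight 4806.69 + insurance 498.51 + destination terminal 1288.75 + brokerage 157.52 + delivery 1948.31 + duty 71229.59 = 81620.14
Landed cost = invoice 199944.89 + 81620.14 = 281565.03

Total landed cost: CNY 281565.03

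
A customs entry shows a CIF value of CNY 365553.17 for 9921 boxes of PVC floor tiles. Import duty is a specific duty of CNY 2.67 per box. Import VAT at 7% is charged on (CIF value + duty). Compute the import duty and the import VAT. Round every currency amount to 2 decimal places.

Import duty = 9921 × 2.67 = 26489.07
VAT base = CIF + duty = 365553.17 + 26489.07 = 392042.24
Import VAT = 392042.24 × 7% = 27442.96

Import duty: CNY 26489.07; import VAT: CNY 27442.96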